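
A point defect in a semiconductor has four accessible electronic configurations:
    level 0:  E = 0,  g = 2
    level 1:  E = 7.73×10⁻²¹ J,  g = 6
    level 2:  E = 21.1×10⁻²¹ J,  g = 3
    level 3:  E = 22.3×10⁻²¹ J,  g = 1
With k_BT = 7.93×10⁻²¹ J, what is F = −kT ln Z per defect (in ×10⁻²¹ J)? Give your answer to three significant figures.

Eᵢ/kT = 0, 0.97478, 2.6608, 2.8121.
Z = Σ gᵢe^(−Eᵢ/kT) = 2·e^(−0) + 6·e^(−0.97478) + 3·e^(−2.6608) + 1·e^(−2.8121) = 2.0000 + 2.2637 + 0.20968 + 0.060079 = 4.5335.
F = −kT ln Z = −7.93 × ln(4.5335) = −7.93 × 1.5115 = -12.0 ×10⁻²¹ J.

-12.0 ×10⁻²¹ J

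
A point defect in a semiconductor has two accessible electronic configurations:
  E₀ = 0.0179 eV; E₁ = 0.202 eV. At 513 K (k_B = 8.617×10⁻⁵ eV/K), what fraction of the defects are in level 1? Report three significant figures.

k_BT = 8.617×10⁻⁵ × 513 K = 0.044205 eV.
Eᵢ/kT = 0.40493, 4.5696.
Z = Σ e^(−Eᵢ/kT) = e^(−0.40493) + e^(−4.5696) = 0.66702 + 0.010362 = 0.67738.
P₁ = e^(−E₁/kT) / Z = 0.010362/0.67738 = 0.0153.

0.0153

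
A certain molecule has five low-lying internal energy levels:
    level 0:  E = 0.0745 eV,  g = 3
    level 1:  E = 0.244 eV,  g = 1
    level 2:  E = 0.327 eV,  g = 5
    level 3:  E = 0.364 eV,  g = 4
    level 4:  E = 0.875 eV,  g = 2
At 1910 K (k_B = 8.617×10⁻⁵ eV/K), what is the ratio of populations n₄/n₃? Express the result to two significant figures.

0.022

k_BT = 8.617×10⁻⁵ × 1910 K = 0.1646 eV.
n₄/n₃ = (g₄/g₃) exp[−(E₄−E₃)/kT] = (2/4) × exp(−(0.511 eV)/(0.1646 eV)) = (2/4) × exp(-3.104) = 0.022.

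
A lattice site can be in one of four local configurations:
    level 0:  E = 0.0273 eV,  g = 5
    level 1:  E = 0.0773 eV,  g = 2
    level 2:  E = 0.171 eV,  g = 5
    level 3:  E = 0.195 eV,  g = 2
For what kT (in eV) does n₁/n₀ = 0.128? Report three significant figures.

0.0439 eV

n₁/n₀ = (g₁/g₀) exp[−(E₁−E₀)/kT] = 0.128.
⇒ (E₁−E₀)/kT = ln((2/5)/0.128) = ln(3.1250) = 1.1394.
kT = 0.0500 eV / 1.1394 = 0.0439 eV.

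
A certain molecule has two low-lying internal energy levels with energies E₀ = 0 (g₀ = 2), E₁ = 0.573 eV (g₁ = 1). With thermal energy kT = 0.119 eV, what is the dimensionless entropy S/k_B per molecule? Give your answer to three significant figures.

0.717

Eᵢ/kT = 0, 4.8151.
Z = Σ gᵢe^(−Eᵢ/kT) = 2·e^(−0) + 1·e^(−4.8151) = 2.0000 + 0.0081064 = 2.0081.
⟨E⟩ = Σ EᵢPᵢ = 0.0023131 eV.
S/k_B = ln Z + ⟨E⟩/kT = ln(2.0081) + 0.0023131/0.119 = 0.69719 + 0.019438 = 0.717.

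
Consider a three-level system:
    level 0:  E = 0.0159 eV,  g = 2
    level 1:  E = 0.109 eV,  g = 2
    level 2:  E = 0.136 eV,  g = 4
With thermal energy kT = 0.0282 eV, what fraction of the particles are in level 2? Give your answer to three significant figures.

0.0265

Eᵢ/kT = 0.56383, 3.8652, 4.8227.
Z = Σ gᵢe^(−Eᵢ/kT) = 2·e^(−0.56383) + 2·e^(−3.8652) + 4·e^(−4.8227) = 1.1381 + 0.041917 + 0.032180 = 1.2122.
P₂ = g₂ e^(−E₂/kT) / Z = 0.032180/1.2122 = 0.0265.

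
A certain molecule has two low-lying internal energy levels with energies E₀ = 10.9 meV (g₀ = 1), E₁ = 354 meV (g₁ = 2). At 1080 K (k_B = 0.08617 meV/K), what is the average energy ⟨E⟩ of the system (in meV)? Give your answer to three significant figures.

k_BT = 0.08617 × 1080 K = 93.064 meV.
Eᵢ/kT = 0.11712, 3.8038.
Z = Σ gᵢe^(−Eᵢ/kT) = 1·e^(−0.11712) + 2·e^(−3.8038) = 0.88948 + 0.044572 = 0.93405.
⟨E⟩ = Σ Eᵢ gᵢe^(−Eᵢ/kT) / Z = (10.9·0.88948 + 354·0.044572) / 0.93405 = 27.3 meV.

27.3 meV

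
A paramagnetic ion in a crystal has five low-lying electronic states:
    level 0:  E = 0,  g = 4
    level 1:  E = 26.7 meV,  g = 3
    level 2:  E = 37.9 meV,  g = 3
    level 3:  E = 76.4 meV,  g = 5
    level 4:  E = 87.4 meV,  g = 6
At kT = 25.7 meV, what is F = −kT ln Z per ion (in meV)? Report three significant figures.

-46.9 meV

Eᵢ/kT = 0, 1.0389, 1.4747, 2.9728, 3.4008.
Z = Σ gᵢe^(−Eᵢ/kT) = 4·e^(−0) + 3·e^(−1.0389) + 3·e^(−1.4747) + 5·e^(−2.9728) + 6·e^(−3.4008) = 4.0000 + 1.0615 + 0.68654 + 0.25580 + 0.20008 = 6.2039.
F = −kT ln Z = −25.7 × ln(6.2039) = −25.7 × 1.8252 = -46.9 meV.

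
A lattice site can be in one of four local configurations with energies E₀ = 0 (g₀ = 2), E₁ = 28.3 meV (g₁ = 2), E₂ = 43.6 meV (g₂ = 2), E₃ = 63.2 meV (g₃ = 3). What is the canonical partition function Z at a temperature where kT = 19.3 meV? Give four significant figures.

Eᵢ/kT = 0, 1.46632, 2.25907, 3.27461.
Z = Σ gᵢe^(−Eᵢ/kT) = 2·e^(−0) + 2·e^(−1.46632) + 2·e^(−2.25907) + 3·e^(−3.27461) = 2.00000 + 0.461546 + 0.208895 + 0.113495 = 2.78394.

Z = 2.784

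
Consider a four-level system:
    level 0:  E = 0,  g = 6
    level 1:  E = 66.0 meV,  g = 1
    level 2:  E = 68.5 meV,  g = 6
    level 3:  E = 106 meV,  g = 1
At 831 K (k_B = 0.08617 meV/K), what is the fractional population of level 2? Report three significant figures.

k_BT = 0.08617 × 831 K = 71.607 meV.
Eᵢ/kT = 0, 0.92170, 0.95661, 1.4803.
Z = Σ gᵢe^(−Eᵢ/kT) = 6·e^(−0) + 1·e^(−0.92170) + 6·e^(−0.95661) + 1·e^(−1.4803) = 6.0000 + 0.39784 + 2.3052 + 0.22757 = 8.9306.
P₂ = g₂ e^(−E₂/kT) / Z = 2.3052/8.9306 = 0.258.

0.258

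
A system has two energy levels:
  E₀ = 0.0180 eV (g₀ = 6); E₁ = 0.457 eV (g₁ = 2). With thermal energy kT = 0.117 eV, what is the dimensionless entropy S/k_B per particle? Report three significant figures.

1.83

Eᵢ/kT = 0.15385, 3.9060.
Z = Σ gᵢe^(−Eᵢ/kT) = 6·e^(−0.15385) + 2·e^(−3.9060) = 5.1444 + 0.040242 = 5.1846.
⟨E⟩ = Σ EᵢPᵢ = 0.021408 eV.
S/k_B = ln Z + ⟨E⟩/kT = ln(5.1846) + 0.021408/0.117 = 1.6457 + 0.18297 = 1.83.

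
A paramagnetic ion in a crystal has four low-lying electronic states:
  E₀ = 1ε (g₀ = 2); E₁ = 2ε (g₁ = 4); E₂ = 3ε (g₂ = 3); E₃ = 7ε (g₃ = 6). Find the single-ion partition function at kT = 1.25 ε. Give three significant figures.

Eᵢ/kT = 0.80000, 1.6000, 2.4000, 5.6000.
Z = Σ gᵢe^(−Eᵢ/kT) = 2·e^(−0.80000) + 4·e^(−1.6000) + 3·e^(−2.4000) + 6·e^(−5.6000) = 0.89866 + 0.80759 + 0.27215 + 0.022187 = 2.0006.

Z = 2.00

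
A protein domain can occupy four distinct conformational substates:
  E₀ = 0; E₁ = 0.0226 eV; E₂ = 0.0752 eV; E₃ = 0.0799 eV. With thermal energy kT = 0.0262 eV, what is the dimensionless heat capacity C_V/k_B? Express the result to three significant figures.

0.607

Eᵢ/kT = 0, 0.86260, 2.8702, 3.0496.
Z = Σ e^(−Eᵢ/kT) = e^(−0) + e^(−0.86260) + e^(−2.8702) + e^(−3.0496) = 1.0000 + 0.42206 + 0.056688 + 0.047378 = 1.5261.
⟨E⟩ = 0.011524 eV, ⟨E²⟩ = 0.00054951 eV².
C_V/k_B = (⟨E²⟩ − ⟨E⟩²)/(kT)² = (0.00054951 − 0.00013280)/0.00068644 = 0.607.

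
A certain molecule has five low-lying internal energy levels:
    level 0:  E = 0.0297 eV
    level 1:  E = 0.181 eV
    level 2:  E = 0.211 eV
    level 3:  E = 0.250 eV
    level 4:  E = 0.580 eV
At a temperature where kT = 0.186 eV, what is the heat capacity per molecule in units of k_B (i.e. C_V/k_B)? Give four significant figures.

0.3785

Eᵢ/kT = 0.159677, 0.973118, 1.13441, 1.34409, 3.11828.
Z = Σ e^(−Eᵢ/kT) = e^(−0.159677) + e^(−0.973118) + e^(−1.13441) + e^(−1.34409) + e^(−3.11828) = 0.852419 + 0.377903 + 0.321612 + 0.260777 + 0.0442332 = 1.85694.
⟨E⟩ = 0.135937 eV, ⟨E²⟩ = 0.0315732 eV².
C_V/k_B = (⟨E²⟩ − ⟨E⟩²)/(kT)² = (0.0315732 − 0.0184789)/0.0345960 = 0.3785.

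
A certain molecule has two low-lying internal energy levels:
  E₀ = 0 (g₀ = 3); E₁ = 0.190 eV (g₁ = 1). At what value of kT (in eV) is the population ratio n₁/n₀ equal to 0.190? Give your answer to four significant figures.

0.3380 eV

n₁/n₀ = (g₁/g₀) exp[−(E₁−E₀)/kT] = 0.190.
⇒ (E₁−E₀)/kT = ln((1/3)/0.190) = ln(1.75439) = 0.562121.
kT = 0.190 eV / 0.562121 = 0.3380 eV.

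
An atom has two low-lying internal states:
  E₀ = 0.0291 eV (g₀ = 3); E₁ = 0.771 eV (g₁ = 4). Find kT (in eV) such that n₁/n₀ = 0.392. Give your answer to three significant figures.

0.606 eV

n₁/n₀ = (g₁/g₀) exp[−(E₁−E₀)/kT] = 0.392.
⇒ (E₁−E₀)/kT = ln((4/3)/0.392) = ln(3.4014) = 1.2242.
kT = 0.7419 eV / 1.2242 = 0.606 eV.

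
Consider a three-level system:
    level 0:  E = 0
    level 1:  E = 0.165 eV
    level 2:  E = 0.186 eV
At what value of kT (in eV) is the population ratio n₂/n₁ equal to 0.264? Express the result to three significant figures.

0.0158 eV

n₂/n₁ = exp[−(E₂−E₁)/kT] = 0.264.
⇒ (E₂−E₁)/kT = ln(1/0.264) = ln(3.7879) = 1.3318.
kT = 0.021 eV / 1.3318 = 0.0158 eV.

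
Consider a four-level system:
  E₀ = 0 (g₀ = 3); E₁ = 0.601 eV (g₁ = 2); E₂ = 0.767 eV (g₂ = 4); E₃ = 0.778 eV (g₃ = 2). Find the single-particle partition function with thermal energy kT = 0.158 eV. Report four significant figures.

Eᵢ/kT = 0, 3.80380, 4.85443, 4.92405.
Z = Σ gᵢe^(−Eᵢ/kT) = 3·e^(−0) + 2·e^(−3.80380) + 4·e^(−4.85443) + 2·e^(−4.92405) = 3.00000 + 0.0445718 + 0.0311751 + 0.0145393 = 3.09029.

Z = 3.090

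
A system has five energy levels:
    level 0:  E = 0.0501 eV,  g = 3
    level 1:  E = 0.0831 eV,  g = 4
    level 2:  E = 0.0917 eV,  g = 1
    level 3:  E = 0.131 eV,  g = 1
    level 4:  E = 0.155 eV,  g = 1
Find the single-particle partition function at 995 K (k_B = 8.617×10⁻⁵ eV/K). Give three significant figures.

k_BT = 8.617×10⁻⁵ × 995 K = 0.085739 eV.
Eᵢ/kT = 0.58433, 0.96922, 1.0695, 1.5279, 1.8078.
Z = Σ gᵢe^(−Eᵢ/kT) = 3·e^(−0.58433) + 4·e^(−0.96922) + 1·e^(−1.0695) + 1·e^(−1.5279) + 1·e^(−1.8078) = 1.6724 + 1.5175 + 0.34318 + 0.21699 + 0.16401 = 3.9141.

Z = 3.91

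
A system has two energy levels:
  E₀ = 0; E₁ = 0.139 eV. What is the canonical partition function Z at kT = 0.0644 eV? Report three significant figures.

Eᵢ/kT = 0, 2.1584.
Z = Σ e^(−Eᵢ/kT) = e^(−0) + e^(−2.1584) = 1.0000 + 0.11551 = 1.1155.

Z = 1.12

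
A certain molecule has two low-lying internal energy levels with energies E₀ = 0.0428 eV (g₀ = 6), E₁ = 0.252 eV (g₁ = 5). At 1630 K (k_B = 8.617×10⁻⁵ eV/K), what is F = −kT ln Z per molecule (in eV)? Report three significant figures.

-0.233 eV

k_BT = 8.617×10⁻⁵ × 1630 K = 0.14046 eV.
Eᵢ/kT = 0.30471, 1.7941.
Z = Σ gᵢe^(−Eᵢ/kT) = 6·e^(−0.30471) + 5·e^(−1.7941) = 4.4240 + 0.83139 = 5.2554.
F = −kT ln Z = −0.14046 × ln(5.2554) = −0.14046 × 1.6593 = -0.233 eV.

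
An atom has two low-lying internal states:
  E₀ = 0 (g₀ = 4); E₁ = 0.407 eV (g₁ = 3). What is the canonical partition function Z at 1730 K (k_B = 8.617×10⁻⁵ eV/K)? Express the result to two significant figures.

k_BT = 8.617×10⁻⁵ × 1730 K = 0.1491 eV.
Eᵢ/kT = 0, 2.730.
Z = Σ gᵢe^(−Eᵢ/kT) = 4·e^(−0) + 3·e^(−2.730) = 4.000 + 0.1957 = 4.196.

Z = 4.2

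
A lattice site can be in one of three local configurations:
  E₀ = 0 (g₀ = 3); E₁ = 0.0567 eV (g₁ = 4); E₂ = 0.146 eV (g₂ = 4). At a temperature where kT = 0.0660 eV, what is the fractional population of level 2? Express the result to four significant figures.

0.08532

Eᵢ/kT = 0, 0.859091, 2.21212.
Z = Σ gᵢe^(−Eᵢ/kT) = 3·e^(−0) + 4·e^(−0.859091) + 4·e^(−2.21212) = 3.00000 + 1.69419 + 0.437873 = 5.13206.
P₂ = g₂ e^(−E₂/kT) / Z = 0.437873/5.13206 = 0.08532.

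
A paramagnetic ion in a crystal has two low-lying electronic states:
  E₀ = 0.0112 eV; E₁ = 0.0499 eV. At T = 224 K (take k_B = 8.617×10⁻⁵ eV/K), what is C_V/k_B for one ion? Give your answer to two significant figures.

k_BT = 8.617×10⁻⁵ × 224 K = 0.01930 eV.
Eᵢ/kT = 0.5803, 2.585.
Z = Σ e^(−Eᵢ/kT) = e^(−0.5803) + e^(−2.585) = 0.5597 + 0.07540 = 0.6351.
⟨E⟩ = 0.01579 eV, ⟨E²⟩ = 0.0004062 eV².
C_V/k_B = (⟨E²⟩ − ⟨E⟩²)/(kT)² = (0.0004062 − 0.0002493)/0.0003725 = 0.42.

0.42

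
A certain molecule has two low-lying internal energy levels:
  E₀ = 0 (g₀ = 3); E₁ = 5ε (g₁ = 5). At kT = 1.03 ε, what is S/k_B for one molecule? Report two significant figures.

Eᵢ/kT = 0, 4.854.
Z = Σ gᵢe^(−Eᵢ/kT) = 3·e^(−0) + 5·e^(−4.854) = 3.000 + 0.03899 = 3.039.
⟨E⟩ = Σ EᵢPᵢ = 0.06415 ε.
S/k_B = ln Z + ⟨E⟩/kT = ln(3.039) + 0.06415/1.03 = 1.112 + 0.06228 = 1.2.

1.2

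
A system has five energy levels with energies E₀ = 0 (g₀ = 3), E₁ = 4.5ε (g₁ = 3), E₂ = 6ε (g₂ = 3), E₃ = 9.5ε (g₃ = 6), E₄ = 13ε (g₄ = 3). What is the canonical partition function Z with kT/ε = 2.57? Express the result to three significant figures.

Z = 3.98

Eᵢ/kT = 0, 1.7510, 2.3346, 3.6965, 5.0584.
Z = Σ gᵢe^(−Eᵢ/kT) = 3·e^(−0) + 3·e^(−1.7510) + 3·e^(−2.3346) + 6·e^(−3.6965) + 3·e^(−5.0584) = 3.0000 + 0.52080 + 0.29055 + 0.14886 + 0.019067 = 3.9793.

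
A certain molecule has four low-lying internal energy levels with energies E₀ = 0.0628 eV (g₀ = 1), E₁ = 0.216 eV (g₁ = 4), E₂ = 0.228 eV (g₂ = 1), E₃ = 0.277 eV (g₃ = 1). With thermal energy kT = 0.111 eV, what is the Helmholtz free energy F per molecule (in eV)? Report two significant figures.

-0.033 eV

Eᵢ/kT = 0.5658, 1.946, 2.054, 2.495.
Z = Σ gᵢe^(−Eᵢ/kT) = 1·e^(−0.5658) + 4·e^(−1.946) + 1·e^(−2.054) + 1·e^(−2.495) = 0.5679 + 0.5714 + 0.1282 + 0.08250 = 1.350.
F = −kT ln Z = −0.111 × ln(1.350) = −0.111 × 0.3001 = -0.033 eV.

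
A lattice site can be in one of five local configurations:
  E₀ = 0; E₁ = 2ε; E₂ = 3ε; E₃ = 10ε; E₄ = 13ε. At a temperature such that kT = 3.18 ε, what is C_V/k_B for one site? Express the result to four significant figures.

0.4283

Eᵢ/kT = 0, 0.628931, 0.943396, 3.14465, 4.08805.
Z = Σ e^(−Eᵢ/kT) = e^(−0) + e^(−0.628931) + e^(−0.943396) + e^(−3.14465) + e^(−4.08805) = 1.00000 + 0.533161 + 0.389304 + 0.0430820 + 0.0167719 = 1.98232.
⟨E⟩ = 1.45440 ε, ⟨E²⟩ = 6.44650 ε².
C_V/k_B = (⟨E²⟩ − ⟨E⟩²)/(kT)² = (6.44650 − 2.11528)/10.1124 = 0.4283.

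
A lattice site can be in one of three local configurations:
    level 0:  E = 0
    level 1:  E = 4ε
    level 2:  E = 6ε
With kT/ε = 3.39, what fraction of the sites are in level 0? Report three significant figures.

Eᵢ/kT = 0, 1.1799, 1.7699.
Z = Σ e^(−Eᵢ/kT) = e^(−0) + e^(−1.1799) + e^(−1.7699) = 1.0000 + 0.30731 + 0.17035 = 1.4777.
P₀ = e^(−E₀/kT) / Z = 1.0000/1.4777 = 0.677.

0.677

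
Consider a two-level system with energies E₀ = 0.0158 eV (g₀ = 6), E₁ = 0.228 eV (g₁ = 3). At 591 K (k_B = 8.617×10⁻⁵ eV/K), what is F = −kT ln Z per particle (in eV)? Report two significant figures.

k_BT = 8.617×10⁻⁵ × 591 K = 0.05093 eV.
Eᵢ/kT = 0.3102, 4.477.
Z = Σ gᵢe^(−Eᵢ/kT) = 6·e^(−0.3102) + 3·e^(−4.477) = 4.400 + 0.03410 = 4.434.
F = −kT ln Z = −0.05093 × ln(4.434) = −0.05093 × 1.489 = -0.076 eV.

-0.076 eV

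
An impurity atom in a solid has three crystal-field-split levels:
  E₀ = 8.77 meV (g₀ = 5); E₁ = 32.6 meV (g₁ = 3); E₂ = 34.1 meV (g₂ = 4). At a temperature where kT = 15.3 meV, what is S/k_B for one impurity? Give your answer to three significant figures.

Eᵢ/kT = 0.57320, 2.1307, 2.2288.
Z = Σ gᵢe^(−Eᵢ/kT) = 5·e^(−0.57320) + 3·e^(−2.1307) + 4·e^(−2.2288) = 2.8186 + 0.35626 + 0.43063 = 3.6055.
⟨E⟩ = Σ EᵢPᵢ = 14.150 meV.
S/k_B = ln Z + ⟨E⟩/kT = ln(3.6055) + 14.150/15.3 = 1.2825 + 0.92484 = 2.21.

2.21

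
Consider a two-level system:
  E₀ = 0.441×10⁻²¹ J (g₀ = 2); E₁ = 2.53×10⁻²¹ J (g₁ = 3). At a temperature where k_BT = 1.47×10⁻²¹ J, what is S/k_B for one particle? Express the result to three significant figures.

1.38

Eᵢ/kT = 0.30000, 1.7211.
Z = Σ gᵢe^(−Eᵢ/kT) = 2·e^(−0.30000) + 3·e^(−1.7211) = 1.4816 + 0.53661 = 2.0182.
⟨E⟩ = Σ EᵢPᵢ = 0.99644 ×10⁻²¹ J.
S/k_B = ln Z + ⟨E⟩/kT = ln(2.0182) + 0.99644/1.47 = 0.70221 + 0.67785 = 1.38.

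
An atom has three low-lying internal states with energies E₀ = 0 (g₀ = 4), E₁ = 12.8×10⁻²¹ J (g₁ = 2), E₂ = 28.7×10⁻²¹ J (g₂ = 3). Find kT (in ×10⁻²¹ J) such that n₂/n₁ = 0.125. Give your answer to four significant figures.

6.399 ×10⁻²¹ J

n₂/n₁ = (g₂/g₁) exp[−(E₂−E₁)/kT] = 0.125.
⇒ (E₂−E₁)/kT = ln((3/2)/0.125) = ln(12.0000) = 2.48491.
kT = 15.9 ×10⁻²¹ J / 2.48491 = 6.399 ×10⁻²¹ J.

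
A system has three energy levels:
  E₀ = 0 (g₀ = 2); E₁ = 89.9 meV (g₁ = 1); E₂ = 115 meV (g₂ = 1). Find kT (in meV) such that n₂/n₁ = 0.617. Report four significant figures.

n₂/n₁ = (g₂/g₁) exp[−(E₂−E₁)/kT] = 0.617.
⇒ (E₂−E₁)/kT = ln((1/1)/0.617) = ln(1.62075) = 0.482889.
kT = 25.1 meV / 0.482889 = 51.98 meV.

51.98 meV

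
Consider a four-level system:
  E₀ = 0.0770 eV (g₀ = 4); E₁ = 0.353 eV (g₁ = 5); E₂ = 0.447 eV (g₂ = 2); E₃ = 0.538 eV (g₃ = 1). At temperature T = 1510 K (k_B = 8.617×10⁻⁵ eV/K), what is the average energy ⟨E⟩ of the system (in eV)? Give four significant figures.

0.1238 eV

k_BT = 8.617×10⁻⁵ × 1510 K = 0.130117 eV.
Eᵢ/kT = 0.591775, 2.71294, 3.43537, 4.13474.
Z = Σ gᵢe^(−Eᵢ/kT) = 4·e^(−0.591775) + 5·e^(−2.71294) + 2·e^(−3.43537) + 1·e^(−4.13474) = 2.21338 + 0.331707 + 0.0644270 + 0.0160068 = 2.62552.
⟨E⟩ = Σ Eᵢ gᵢe^(−Eᵢ/kT) / Z = (0.0770·2.21338 + 0.353·0.331707 + 0.447·0.0644270 + 0.538·0.0160068) / 2.62552 = 0.1238 eV.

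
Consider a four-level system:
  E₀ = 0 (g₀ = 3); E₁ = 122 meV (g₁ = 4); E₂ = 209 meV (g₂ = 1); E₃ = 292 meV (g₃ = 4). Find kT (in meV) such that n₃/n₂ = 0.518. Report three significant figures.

n₃/n₂ = (g₃/g₂) exp[−(E₃−E₂)/kT] = 0.518.
⇒ (E₃−E₂)/kT = ln((4/1)/0.518) = ln(7.7220) = 2.0441.
kT = 83 meV / 2.0441 = 40.6 meV.

40.6 meV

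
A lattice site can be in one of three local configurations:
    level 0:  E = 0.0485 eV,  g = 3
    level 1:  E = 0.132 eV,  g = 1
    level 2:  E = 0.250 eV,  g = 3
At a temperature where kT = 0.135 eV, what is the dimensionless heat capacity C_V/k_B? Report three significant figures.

Eᵢ/kT = 0.35926, 0.97778, 1.8519.
Z = Σ gᵢe^(−Eᵢ/kT) = 3·e^(−0.35926) + 1·e^(−0.97778) + 3·e^(−1.8519) = 2.0946 + 0.37615 + 0.47082 = 2.9416.
⟨E⟩ = 0.091428 eV, ⟨E²⟩ = 0.013906 eV².
C_V/k_B = (⟨E²⟩ − ⟨E⟩²)/(kT)² = (0.013906 − 0.0083591)/0.018225 = 0.304.

0.304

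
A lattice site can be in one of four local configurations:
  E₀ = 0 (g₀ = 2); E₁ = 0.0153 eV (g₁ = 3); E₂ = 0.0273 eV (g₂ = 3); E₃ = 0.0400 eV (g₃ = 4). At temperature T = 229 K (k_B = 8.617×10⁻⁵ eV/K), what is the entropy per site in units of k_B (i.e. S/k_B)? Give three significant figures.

k_BT = 8.617×10⁻⁵ × 229 K = 0.019733 eV.
Eᵢ/kT = 0, 0.77535, 1.3835, 2.0271.
Z = Σ gᵢe^(−Eᵢ/kT) = 2·e^(−0) + 3·e^(−0.77535) + 3·e^(−1.3835) + 4·e^(−2.0271) = 2.0000 + 1.3816 + 0.75210 + 0.52687 = 4.6606.
⟨E⟩ = Σ EᵢPᵢ = 0.013463 eV.
S/k_B = ln Z + ⟨E⟩/kT = ln(4.6606) + 0.013463/0.019733 = 1.5391 + 0.68226 = 2.22.

2.22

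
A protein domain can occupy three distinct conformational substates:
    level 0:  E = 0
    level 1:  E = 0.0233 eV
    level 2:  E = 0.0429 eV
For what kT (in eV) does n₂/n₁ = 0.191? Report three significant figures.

n₂/n₁ = exp[−(E₂−E₁)/kT] = 0.191.
⇒ (E₂−E₁)/kT = ln(1/0.191) = ln(5.2356) = 1.6555.
kT = 0.0196 eV / 1.6555 = 0.0118 eV.

0.0118 eV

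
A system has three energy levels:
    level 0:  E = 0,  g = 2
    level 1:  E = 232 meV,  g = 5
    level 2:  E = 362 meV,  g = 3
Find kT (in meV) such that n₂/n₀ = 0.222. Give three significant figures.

189 meV

n₂/n₀ = (g₂/g₀) exp[−(E₂−E₀)/kT] = 0.222.
⇒ (E₂−E₀)/kT = ln((3/2)/0.222) = ln(6.7568) = 1.9105.
kT = 362 meV / 1.9105 = 189 meV.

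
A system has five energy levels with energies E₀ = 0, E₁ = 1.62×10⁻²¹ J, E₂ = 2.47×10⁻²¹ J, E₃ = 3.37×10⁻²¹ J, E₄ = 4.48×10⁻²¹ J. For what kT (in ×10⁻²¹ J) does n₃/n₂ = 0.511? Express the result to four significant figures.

1.341 ×10⁻²¹ J

n₃/n₂ = exp[−(E₃−E₂)/kT] = 0.511.
⇒ (E₃−E₂)/kT = ln(1/0.511) = ln(1.95695) = 0.671387.
kT = 0.90 ×10⁻²¹ J / 0.671387 = 1.341 ×10⁻²¹ J.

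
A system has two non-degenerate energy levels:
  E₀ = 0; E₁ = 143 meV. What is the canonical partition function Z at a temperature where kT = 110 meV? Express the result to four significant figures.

Z = 1.273

Eᵢ/kT = 0, 1.30000.
Z = Σ e^(−Eᵢ/kT) = e^(−0) + e^(−1.30000) = 1.00000 + 0.272532 = 1.27253.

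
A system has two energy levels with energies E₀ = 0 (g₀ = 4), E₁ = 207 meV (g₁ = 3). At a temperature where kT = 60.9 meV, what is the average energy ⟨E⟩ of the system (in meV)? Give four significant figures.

5.060 meV

Eᵢ/kT = 0, 3.39901.
Z = Σ gᵢe^(−Eᵢ/kT) = 4·e^(−0) + 3·e^(−3.39901) = 4.00000 + 0.100219 = 4.10022.
⟨E⟩ = Σ Eᵢ gᵢe^(−Eᵢ/kT) / Z = (0·4.00000 + 207·0.100219) / 4.10022 = 5.060 meV.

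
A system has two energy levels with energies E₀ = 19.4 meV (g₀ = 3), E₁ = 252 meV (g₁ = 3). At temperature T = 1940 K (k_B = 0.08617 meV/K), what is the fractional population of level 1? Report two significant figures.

0.20

k_BT = 0.08617 × 1940 K = 167.2 meV.
Eᵢ/kT = 0.1160, 1.507.
Z = Σ gᵢe^(−Eᵢ/kT) = 3·e^(−0.1160) + 3·e^(−1.507) = 2.671 + 0.6647 = 3.336.
P₁ = g₁ e^(−E₁/kT) / Z = 0.6647/3.336 = 0.20.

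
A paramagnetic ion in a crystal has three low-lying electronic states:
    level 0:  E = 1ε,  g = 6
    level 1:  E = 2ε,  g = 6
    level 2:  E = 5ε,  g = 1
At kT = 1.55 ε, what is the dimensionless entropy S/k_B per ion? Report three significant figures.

Eᵢ/kT = 0.64516, 1.2903, 3.2258.
Z = Σ gᵢe^(−Eᵢ/kT) = 6·e^(−0.64516) + 6·e^(−1.2903) + 1·e^(−3.2258) = 3.1475 + 1.6511 + 0.039724 = 4.8383.
⟨E⟩ = Σ EᵢPᵢ = 1.3741 ε.
S/k_B = ln Z + ⟨E⟩/kT = ln(4.8383) + 1.3741/1.55 = 1.5766 + 0.88652 = 2.46.

2.46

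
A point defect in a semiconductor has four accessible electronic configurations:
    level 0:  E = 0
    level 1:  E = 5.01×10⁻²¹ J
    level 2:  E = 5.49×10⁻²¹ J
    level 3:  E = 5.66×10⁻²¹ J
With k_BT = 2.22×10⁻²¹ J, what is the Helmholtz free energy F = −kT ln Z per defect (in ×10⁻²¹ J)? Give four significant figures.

-0.5256 ×10⁻²¹ J

Eᵢ/kT = 0, 2.25676, 2.47297, 2.54955.
Z = Σ e^(−Eᵢ/kT) = e^(−0) + e^(−2.25676) + e^(−2.47297) + e^(−2.54955) = 1.00000 + 0.104689 + 0.0843340 + 0.0781168 = 1.26714.
F = −kT ln Z = −2.22 × ln(1.26714) = −2.22 × 0.236762 = -0.5256 ×10⁻²¹ J.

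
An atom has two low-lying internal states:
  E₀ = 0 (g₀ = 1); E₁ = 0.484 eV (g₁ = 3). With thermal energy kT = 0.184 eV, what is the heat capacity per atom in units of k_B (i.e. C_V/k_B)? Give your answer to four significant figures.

1.011

Eᵢ/kT = 0, 2.63043.
Z = Σ gᵢe^(−Eᵢ/kT) = 1·e^(−0) + 3·e^(−2.63043) = 1.00000 + 0.216142 = 1.21614.
⟨E⟩ = 0.0860203 eV, ⟨E²⟩ = 0.0416338 eV².
C_V/k_B = (⟨E²⟩ − ⟨E⟩²)/(kT)² = (0.0416338 − 0.00739949)/0.0338560 = 1.011.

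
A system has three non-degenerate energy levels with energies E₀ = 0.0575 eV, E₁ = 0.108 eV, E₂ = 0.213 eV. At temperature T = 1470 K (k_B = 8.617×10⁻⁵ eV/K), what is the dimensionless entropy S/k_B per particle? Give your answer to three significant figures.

k_BT = 8.617×10⁻⁵ × 1470 K = 0.12667 eV.
Eᵢ/kT = 0.45394, 0.85261, 1.6815.
Z = Σ e^(−Eᵢ/kT) = e^(−0.45394) + e^(−0.85261) + e^(−1.6815) = 0.63512 + 0.42630 + 0.18609 = 1.2475.
⟨E⟩ = Σ EᵢPᵢ = 0.097953 eV.
S/k_B = ln Z + ⟨E⟩/kT = ln(1.2475) + 0.097953/0.12667 = 0.22114 + 0.77329 = 0.994.

0.994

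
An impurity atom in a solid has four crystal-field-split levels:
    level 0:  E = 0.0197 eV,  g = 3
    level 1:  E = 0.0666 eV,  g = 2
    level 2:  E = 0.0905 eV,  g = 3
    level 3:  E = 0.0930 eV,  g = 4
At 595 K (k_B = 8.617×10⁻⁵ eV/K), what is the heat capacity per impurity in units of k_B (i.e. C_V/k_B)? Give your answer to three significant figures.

k_BT = 8.617×10⁻⁵ × 595 K = 0.051271 eV.
Eᵢ/kT = 0.38423, 1.2990, 1.7651, 1.8139.
Z = Σ gᵢe^(−Eᵢ/kT) = 3·e^(−0.38423) + 2·e^(−1.2990) + 3·e^(−1.7651) + 4·e^(−1.8139) = 2.0429 + 0.54561 + 0.51351 + 0.65207 = 3.7541.
⟨E⟩ = 0.048933 eV, ⟨E²⟩ = 0.0034784 eV².
C_V/k_B = (⟨E²⟩ − ⟨E⟩²)/(kT)² = (0.0034784 − 0.0023944)/0.0026287 = 0.412.

0.412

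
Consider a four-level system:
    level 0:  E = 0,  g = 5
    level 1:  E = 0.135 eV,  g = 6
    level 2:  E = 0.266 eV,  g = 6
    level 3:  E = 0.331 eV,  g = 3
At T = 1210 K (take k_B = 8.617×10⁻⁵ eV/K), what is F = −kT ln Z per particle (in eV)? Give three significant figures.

k_BT = 8.617×10⁻⁵ × 1210 K = 0.10427 eV.
Eᵢ/kT = 0, 1.2947, 2.5511, 3.1745.
Z = Σ gᵢe^(−Eᵢ/kT) = 5·e^(−0) + 6·e^(−1.2947) + 6·e^(−2.5511) + 3·e^(−3.1745) = 5.0000 + 1.6439 + 0.46797 + 0.12545 = 7.2373.
F = −kT ln Z = −0.10427 × ln(7.2373) = −0.10427 × 1.9792 = -0.206 eV.

-0.206 eV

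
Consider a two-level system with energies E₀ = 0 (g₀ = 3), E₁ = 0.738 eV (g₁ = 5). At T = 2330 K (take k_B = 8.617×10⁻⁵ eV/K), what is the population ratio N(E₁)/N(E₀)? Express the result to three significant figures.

k_BT = 8.617×10⁻⁵ × 2330 K = 0.20078 eV.
n₁/n₀ = (g₁/g₀) exp[−(E₁−E₀)/kT] = (5/3) × exp(−(0.738 eV)/(0.20078 eV)) = (5/3) × exp(-3.6757) = 0.0422.

0.0422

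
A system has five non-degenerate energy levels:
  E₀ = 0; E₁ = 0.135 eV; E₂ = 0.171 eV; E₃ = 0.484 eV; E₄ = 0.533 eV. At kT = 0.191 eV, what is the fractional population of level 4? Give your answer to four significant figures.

0.03006

Eᵢ/kT = 0, 0.706806, 0.895288, 2.53403, 2.79058.
Z = Σ e^(−Eᵢ/kT) = e^(−0) + e^(−0.706806) + e^(−0.895288) + e^(−2.53403) + e^(−2.79058) = 1.00000 + 0.493217 + 0.408490 + 0.0793386 + 0.0613856 = 2.04243.
P₄ = e^(−E₄/kT) / Z = 0.0613856/2.04243 = 0.03006.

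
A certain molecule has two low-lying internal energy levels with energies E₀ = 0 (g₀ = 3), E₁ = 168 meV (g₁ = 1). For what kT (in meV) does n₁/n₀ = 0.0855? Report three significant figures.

n₁/n₀ = (g₁/g₀) exp[−(E₁−E₀)/kT] = 0.0855.
⇒ (E₁−E₀)/kT = ln((1/3)/0.0855) = ln(3.8986) = 1.3606.
kT = 168 meV / 1.3606 = 123 meV.

123 meV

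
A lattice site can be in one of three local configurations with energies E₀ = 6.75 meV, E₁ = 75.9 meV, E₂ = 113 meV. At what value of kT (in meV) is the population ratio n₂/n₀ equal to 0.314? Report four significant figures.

n₂/n₀ = exp[−(E₂−E₀)/kT] = 0.314.
⇒ (E₂−E₀)/kT = ln(1/0.314) = ln(3.18471) = 1.15836.
kT = 106.25 meV / 1.15836 = 91.72 meV.

91.72 meV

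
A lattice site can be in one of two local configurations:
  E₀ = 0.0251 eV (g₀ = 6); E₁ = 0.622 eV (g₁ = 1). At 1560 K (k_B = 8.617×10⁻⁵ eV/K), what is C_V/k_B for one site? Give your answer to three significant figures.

k_BT = 8.617×10⁻⁵ × 1560 K = 0.13443 eV.
Eᵢ/kT = 0.18671, 4.6269.
Z = Σ gᵢe^(−Eᵢ/kT) = 6·e^(−0.18671) + 1·e^(−4.6269) = 4.9781 + 0.0097850 = 4.9879.
⟨E⟩ = 0.026271 eV, ⟨E²⟩ = 0.0013877 eV².
C_V/k_B = (⟨E²⟩ − ⟨E⟩²)/(kT)² = (0.0013877 − 0.00069017)/0.018071 = 0.0386.

0.0386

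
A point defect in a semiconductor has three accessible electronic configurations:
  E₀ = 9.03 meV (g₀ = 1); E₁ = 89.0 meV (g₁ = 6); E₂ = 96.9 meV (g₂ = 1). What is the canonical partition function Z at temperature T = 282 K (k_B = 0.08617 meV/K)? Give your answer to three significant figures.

k_BT = 0.08617 × 282 K = 24.300 meV.
Eᵢ/kT = 0.37160, 3.6626, 3.9877.
Z = Σ gᵢe^(−Eᵢ/kT) = 1·e^(−0.37160) + 6·e^(−3.6626) + 1·e^(−3.9877) = 0.68963 + 0.15399 + 0.018542 = 0.86216.

Z = 0.862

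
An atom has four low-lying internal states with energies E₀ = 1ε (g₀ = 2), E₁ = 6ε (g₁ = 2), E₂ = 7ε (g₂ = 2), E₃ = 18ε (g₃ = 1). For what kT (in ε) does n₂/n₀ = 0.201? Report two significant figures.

3.7 ε

n₂/n₀ = (g₂/g₀) exp[−(E₂−E₀)/kT] = 0.201.
⇒ (E₂−E₀)/kT = ln((2/2)/0.201) = ln(4.975) = 1.604.
kT = 6ε / 1.604 = 3.7 ε.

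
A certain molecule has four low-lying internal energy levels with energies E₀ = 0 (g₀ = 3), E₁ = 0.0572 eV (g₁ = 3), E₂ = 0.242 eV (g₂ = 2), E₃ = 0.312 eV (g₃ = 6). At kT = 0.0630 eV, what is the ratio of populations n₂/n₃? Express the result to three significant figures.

1.01

n₂/n₃ = (g₂/g₃) exp[−(E₂−E₃)/kT] = (2/6) × exp(−(-0.070 eV)/(0.0630 eV)) = (2/6) × exp(1.1111) = 1.01.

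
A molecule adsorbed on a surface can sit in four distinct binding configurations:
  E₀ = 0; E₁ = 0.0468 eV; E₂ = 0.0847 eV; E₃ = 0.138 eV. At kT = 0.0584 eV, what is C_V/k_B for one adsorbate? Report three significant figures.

Eᵢ/kT = 0, 0.80137, 1.4503, 2.3630.
Z = Σ e^(−Eᵢ/kT) = e^(−0) + e^(−0.80137) + e^(−1.4503) + e^(−2.3630) = 1.0000 + 0.44871 + 0.23450 + 0.094137 = 1.7773.
⟨E⟩ = 0.030300 eV, ⟨E²⟩ = 0.0025082 eV².
C_V/k_B = (⟨E²⟩ − ⟨E⟩²)/(kT)² = (0.0025082 − 0.00091809)/0.0034106 = 0.466.

0.466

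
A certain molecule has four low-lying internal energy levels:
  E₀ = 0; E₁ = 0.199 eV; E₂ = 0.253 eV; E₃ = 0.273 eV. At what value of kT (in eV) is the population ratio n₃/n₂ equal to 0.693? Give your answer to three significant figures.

n₃/n₂ = exp[−(E₃−E₂)/kT] = 0.693.
⇒ (E₃−E₂)/kT = ln(1/0.693) = ln(1.4430) = 0.36672.
kT = 0.020 eV / 0.36672 = 0.0545 eV.

0.0545 eV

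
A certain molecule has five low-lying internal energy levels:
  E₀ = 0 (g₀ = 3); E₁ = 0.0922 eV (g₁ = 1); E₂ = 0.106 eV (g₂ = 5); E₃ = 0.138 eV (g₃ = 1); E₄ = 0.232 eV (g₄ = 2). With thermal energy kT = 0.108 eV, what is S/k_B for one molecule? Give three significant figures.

2.29

Eᵢ/kT = 0, 0.85370, 0.98148, 1.2778, 2.1481.
Z = Σ gᵢe^(−Eᵢ/kT) = 3·e^(−0) + 1·e^(−0.85370) + 5·e^(−0.98148) + 1·e^(−1.2778) + 2·e^(−2.1481) = 3.0000 + 0.42584 + 1.8738 + 0.27865 + 0.23341 = 5.8117.
⟨E⟩ = Σ EᵢPᵢ = 0.056866 eV.
S/k_B = ln Z + ⟨E⟩/kT = ln(5.8117) + 0.056866/0.108 = 1.7599 + 0.52654 = 2.29.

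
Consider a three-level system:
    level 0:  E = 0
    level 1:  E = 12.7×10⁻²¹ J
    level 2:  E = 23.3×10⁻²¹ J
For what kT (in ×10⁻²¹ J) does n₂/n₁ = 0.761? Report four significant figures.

38.81 ×10⁻²¹ J

n₂/n₁ = exp[−(E₂−E₁)/kT] = 0.761.
⇒ (E₂−E₁)/kT = ln(1/0.761) = ln(1.31406) = 0.273122.
kT = 10.6 ×10⁻²¹ J / 0.273122 = 38.81 ×10⁻²¹ J.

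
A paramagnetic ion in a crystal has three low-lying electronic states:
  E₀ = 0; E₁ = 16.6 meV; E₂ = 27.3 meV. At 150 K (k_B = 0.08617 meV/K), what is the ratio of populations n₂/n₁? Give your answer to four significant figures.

0.4370

k_BT = 0.08617 × 150 K = 12.9255 meV.
n₂/n₁ = exp[−(E₂−E₁)/kT] = exp(−(10.7 meV)/(12.9255 meV)) = exp(-0.827821) = 0.4370.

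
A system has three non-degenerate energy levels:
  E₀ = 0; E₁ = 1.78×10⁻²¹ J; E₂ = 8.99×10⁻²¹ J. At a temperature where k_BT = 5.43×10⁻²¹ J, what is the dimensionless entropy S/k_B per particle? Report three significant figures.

0.937

Eᵢ/kT = 0, 0.32781, 1.6556.
Z = Σ e^(−Eᵢ/kT) = e^(−0) + e^(−0.32781) + e^(−1.6556) = 1.0000 + 0.72050 + 0.19098 = 1.9115.
⟨E⟩ = Σ EᵢPᵢ = 1.5691 ×10⁻²¹ J.
S/k_B = ln Z + ⟨E⟩/kT = ln(1.9115) + 1.5691/5.43 = 0.64789 + 0.28897 = 0.937.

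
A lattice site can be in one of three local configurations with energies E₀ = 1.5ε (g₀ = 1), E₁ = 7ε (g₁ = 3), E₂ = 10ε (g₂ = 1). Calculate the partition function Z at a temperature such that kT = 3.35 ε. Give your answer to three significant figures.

Eᵢ/kT = 0.44776, 2.0896, 2.9851.
Z = Σ gᵢe^(−Eᵢ/kT) = 1·e^(−0.44776) + 3·e^(−2.0896) + 1·e^(−2.9851) = 0.63906 + 0.37121 + 0.050534 = 1.0608.

Z = 1.06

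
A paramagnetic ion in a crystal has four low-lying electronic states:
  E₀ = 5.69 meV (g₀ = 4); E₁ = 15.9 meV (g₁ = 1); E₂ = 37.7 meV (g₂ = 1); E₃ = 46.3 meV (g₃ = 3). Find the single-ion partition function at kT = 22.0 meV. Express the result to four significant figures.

Z = 4.120

Eᵢ/kT = 0.258636, 0.722727, 1.71364, 2.10455.
Z = Σ gᵢe^(−Eᵢ/kT) = 4·e^(−0.258636) + 1·e^(−0.722727) + 1·e^(−1.71364) + 3·e^(−2.10455) = 3.08842 + 0.485427 + 0.180209 + 0.365702 = 4.11976.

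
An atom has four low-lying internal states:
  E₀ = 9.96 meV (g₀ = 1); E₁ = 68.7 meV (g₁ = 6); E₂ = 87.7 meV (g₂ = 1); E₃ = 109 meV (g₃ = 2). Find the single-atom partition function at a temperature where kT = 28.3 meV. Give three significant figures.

Eᵢ/kT = 0.35194, 2.4276, 3.0989, 3.8516.
Z = Σ gᵢe^(−Eᵢ/kT) = 1·e^(−0.35194) + 6·e^(−2.4276) + 1·e^(−3.0989) + 2·e^(−3.8516) = 0.70332 + 0.52949 + 0.045099 + 0.042491 = 1.3204.

Z = 1.32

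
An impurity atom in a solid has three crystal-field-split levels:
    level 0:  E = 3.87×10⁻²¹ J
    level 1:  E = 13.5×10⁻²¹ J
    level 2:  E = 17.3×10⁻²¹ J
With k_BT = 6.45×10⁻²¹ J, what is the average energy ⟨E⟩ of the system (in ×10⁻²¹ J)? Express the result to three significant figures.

6.71 ×10⁻²¹ J

Eᵢ/kT = 0.60000, 2.0930, 2.6822.
Z = Σ e^(−Eᵢ/kT) = e^(−0.60000) + e^(−2.0930) + e^(−2.6822) = 0.54881 + 0.12332 + 0.068412 = 0.74054.
⟨E⟩ = Σ Eᵢ e^(−Eᵢ/kT) / Z = (3.87·0.54881 + 13.5·0.12332 + 17.3·0.068412) / 0.74054 = 6.71 ×10⁻²¹ J.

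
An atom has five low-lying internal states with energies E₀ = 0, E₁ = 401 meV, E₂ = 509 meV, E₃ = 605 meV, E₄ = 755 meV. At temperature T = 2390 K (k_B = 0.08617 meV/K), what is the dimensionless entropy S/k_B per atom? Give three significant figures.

k_BT = 0.08617 × 2390 K = 205.95 meV.
Eᵢ/kT = 0, 1.9471, 2.4715, 2.9376, 3.6659.
Z = Σ e^(−Eᵢ/kT) = e^(−0) + e^(−1.9471) + e^(−2.4715) + e^(−2.9376) + e^(−3.6659) = 1.0000 + 0.14269 + 0.084458 + 0.052993 + 0.025581 = 1.3057.
⟨E⟩ = Σ EᵢPᵢ = 116.09 meV.
S/k_B = ln Z + ⟨E⟩/kT = ln(1.3057) + 116.09/205.95 = 0.26674 + 0.56368 = 0.830.

0.830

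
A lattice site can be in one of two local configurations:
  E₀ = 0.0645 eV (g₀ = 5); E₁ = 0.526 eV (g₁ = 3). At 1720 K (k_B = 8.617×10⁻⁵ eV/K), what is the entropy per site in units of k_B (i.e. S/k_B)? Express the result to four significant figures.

1.717

k_BT = 8.617×10⁻⁵ × 1720 K = 0.148212 eV.
Eᵢ/kT = 0.435187, 3.54897.
Z = Σ gᵢe^(−Eᵢ/kT) = 5·e^(−0.435187) + 3·e^(−3.54897) = 3.23572 + 0.0862627 = 3.32198.
⟨E⟩ = Σ EᵢPᵢ = 0.0764839 eV.
S/k_B = ln Z + ⟨E⟩/kT = ln(3.32198) + 0.0764839/0.148212 = 1.20056 + 0.516044 = 1.717.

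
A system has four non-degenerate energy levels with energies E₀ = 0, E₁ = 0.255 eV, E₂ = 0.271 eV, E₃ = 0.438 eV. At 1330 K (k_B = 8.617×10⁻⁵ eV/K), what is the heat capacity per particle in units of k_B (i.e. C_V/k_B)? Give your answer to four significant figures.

0.9284

k_BT = 8.617×10⁻⁵ × 1330 K = 0.114606 eV.
Eᵢ/kT = 0, 2.22501, 2.36462, 3.82179.
Z = Σ e^(−Eᵢ/kT) = e^(−0) + e^(−2.22501) + e^(−2.36462) + e^(−3.82179) = 1.00000 + 0.108066 + 0.0939850 + 0.0218886 = 1.22394.
⟨E⟩ = 0.0511577 eV, ⟨E²⟩ = 0.0148116 eV².
C_V/k_B = (⟨E²⟩ − ⟨E⟩²)/(kT)² = (0.0148116 − 0.00261711)/0.0131345 = 0.9284.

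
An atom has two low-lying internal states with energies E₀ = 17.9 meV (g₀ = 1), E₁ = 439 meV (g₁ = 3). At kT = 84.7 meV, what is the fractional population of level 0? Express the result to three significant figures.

0.980

Eᵢ/kT = 0.21133, 5.1830.
Z = Σ gᵢe^(−Eᵢ/kT) = 1·e^(−0.21133) + 3·e^(−5.1830) = 0.80951 + 0.016833 = 0.82634.
P₀ = g₀ e^(−E₀/kT) / Z = 0.80951/0.82634 = 0.980.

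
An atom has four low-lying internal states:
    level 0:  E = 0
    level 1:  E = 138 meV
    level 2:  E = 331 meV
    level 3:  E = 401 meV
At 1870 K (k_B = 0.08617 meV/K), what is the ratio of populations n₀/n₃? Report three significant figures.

12.0

k_BT = 0.08617 × 1870 K = 161.14 meV.
n₀/n₃ = exp[−(E₀−E₃)/kT] = exp(−(-401 meV)/(161.14 meV)) = exp(2.4885) = 12.0.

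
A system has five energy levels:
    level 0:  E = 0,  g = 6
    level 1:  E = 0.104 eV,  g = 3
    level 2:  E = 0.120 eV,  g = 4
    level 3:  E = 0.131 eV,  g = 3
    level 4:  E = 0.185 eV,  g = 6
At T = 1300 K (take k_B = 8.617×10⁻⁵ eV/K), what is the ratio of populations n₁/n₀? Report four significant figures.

0.1976

k_BT = 8.617×10⁻⁵ × 1300 K = 0.112021 eV.
n₁/n₀ = (g₁/g₀) exp[−(E₁−E₀)/kT] = (3/6) × exp(−(0.104 eV)/(0.112021 eV)) = (3/6) × exp(-0.928397) = 0.1976.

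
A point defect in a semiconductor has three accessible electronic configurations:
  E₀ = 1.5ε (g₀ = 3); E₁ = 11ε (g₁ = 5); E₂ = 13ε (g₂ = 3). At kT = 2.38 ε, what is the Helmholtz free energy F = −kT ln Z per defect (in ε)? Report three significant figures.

Eᵢ/kT = 0.63025, 4.6218, 5.4622.
Z = Σ gᵢe^(−Eᵢ/kT) = 3·e^(−0.63025) + 5·e^(−4.6218) + 3·e^(−5.4622) = 1.5974 + 0.049175 + 0.012733 = 1.6593.
F = −kT ln Z = −2.38 × ln(1.6593) = −2.38 × 0.50640 = -1.21 ε.

-1.21 ε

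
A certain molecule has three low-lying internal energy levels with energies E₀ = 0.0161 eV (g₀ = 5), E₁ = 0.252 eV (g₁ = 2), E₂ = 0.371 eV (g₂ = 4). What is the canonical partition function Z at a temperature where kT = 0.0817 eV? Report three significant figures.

Eᵢ/kT = 0.19706, 3.0845, 4.5410.
Z = Σ gᵢe^(−Eᵢ/kT) = 5·e^(−0.19706) + 2·e^(−3.0845) + 4·e^(−4.5410) = 4.1057 + 0.091506 + 0.042651 = 4.2399.

Z = 4.24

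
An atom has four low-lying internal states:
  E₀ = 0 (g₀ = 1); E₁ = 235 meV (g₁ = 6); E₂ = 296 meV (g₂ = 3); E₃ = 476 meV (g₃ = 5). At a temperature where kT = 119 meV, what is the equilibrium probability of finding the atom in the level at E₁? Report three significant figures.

0.383

Eᵢ/kT = 0, 1.9748, 2.4874, 4.0000.
Z = Σ gᵢe^(−Eᵢ/kT) = 1·e^(−0) + 6·e^(−1.9748) + 3·e^(−2.4874) + 5·e^(−4.0000) = 1.0000 + 0.83273 + 0.24938 + 0.091578 = 2.1737.
P₁ = g₁ e^(−E₁/kT) / Z = 0.83273/2.1737 = 0.383.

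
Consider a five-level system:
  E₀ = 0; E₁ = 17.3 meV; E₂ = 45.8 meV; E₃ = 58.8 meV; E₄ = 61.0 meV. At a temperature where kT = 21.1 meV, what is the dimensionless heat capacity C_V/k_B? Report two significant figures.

Eᵢ/kT = 0, 0.8199, 2.171, 2.787, 2.891.
Z = Σ e^(−Eᵢ/kT) = e^(−0) + e^(−0.8199) + e^(−2.171) + e^(−2.787) + e^(−2.891) = 1.000 + 0.4405 + 0.1141 + 0.06161 + 0.05552 = 1.672.
⟨E⟩ = 11.88 meV, ⟨E²⟩ = 473.0 meV².
C_V/k_B = (⟨E²⟩ − ⟨E⟩²)/(kT)² = (473.0 − 141.1)/445.2 = 0.75.

0.75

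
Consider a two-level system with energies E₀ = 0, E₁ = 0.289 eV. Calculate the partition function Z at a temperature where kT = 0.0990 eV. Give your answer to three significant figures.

Eᵢ/kT = 0, 2.9192.
Z = Σ e^(−Eᵢ/kT) = e^(−0) + e^(−2.9192) = 1.0000 + 0.053977 = 1.0540.

Z = 1.05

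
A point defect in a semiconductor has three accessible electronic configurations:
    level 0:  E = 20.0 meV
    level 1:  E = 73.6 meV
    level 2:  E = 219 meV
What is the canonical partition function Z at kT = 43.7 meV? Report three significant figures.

Eᵢ/kT = 0.45767, 1.6842, 5.0114.
Z = Σ e^(−Eᵢ/kT) = e^(−0.45767) + e^(−1.6842) + e^(−5.0114) = 0.63276 + 0.18559 + 0.0066616 = 0.82501.

Z = 0.825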